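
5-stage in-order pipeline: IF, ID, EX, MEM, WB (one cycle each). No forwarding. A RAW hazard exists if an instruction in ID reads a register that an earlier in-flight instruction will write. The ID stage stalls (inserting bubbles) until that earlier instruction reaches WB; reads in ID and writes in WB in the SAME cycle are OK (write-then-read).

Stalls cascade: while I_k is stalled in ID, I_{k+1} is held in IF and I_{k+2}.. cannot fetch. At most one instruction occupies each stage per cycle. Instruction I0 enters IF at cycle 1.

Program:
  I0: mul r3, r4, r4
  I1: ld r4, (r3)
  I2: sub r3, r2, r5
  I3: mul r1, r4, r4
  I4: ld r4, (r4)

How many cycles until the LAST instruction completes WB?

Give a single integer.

Answer: 12

Derivation:
I0 mul r3 <- r4,r4: IF@1 ID@2 stall=0 (-) EX@3 MEM@4 WB@5
I1 ld r4 <- r3: IF@2 ID@3 stall=2 (RAW on I0.r3 (WB@5)) EX@6 MEM@7 WB@8
I2 sub r3 <- r2,r5: IF@3 ID@6 stall=0 (-) EX@7 MEM@8 WB@9
I3 mul r1 <- r4,r4: IF@6 ID@7 stall=1 (RAW on I1.r4 (WB@8)) EX@9 MEM@10 WB@11
I4 ld r4 <- r4: IF@7 ID@9 stall=0 (-) EX@10 MEM@11 WB@12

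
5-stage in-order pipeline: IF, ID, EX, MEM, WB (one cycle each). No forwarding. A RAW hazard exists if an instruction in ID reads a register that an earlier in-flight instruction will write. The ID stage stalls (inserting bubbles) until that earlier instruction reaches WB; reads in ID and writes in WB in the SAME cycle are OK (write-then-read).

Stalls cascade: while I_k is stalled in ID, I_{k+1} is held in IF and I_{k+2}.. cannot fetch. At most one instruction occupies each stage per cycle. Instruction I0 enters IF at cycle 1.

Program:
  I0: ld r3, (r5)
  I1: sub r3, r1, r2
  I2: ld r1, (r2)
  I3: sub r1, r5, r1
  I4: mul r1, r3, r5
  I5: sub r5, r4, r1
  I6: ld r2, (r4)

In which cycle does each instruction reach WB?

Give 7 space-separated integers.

I0 ld r3 <- r5: IF@1 ID@2 stall=0 (-) EX@3 MEM@4 WB@5
I1 sub r3 <- r1,r2: IF@2 ID@3 stall=0 (-) EX@4 MEM@5 WB@6
I2 ld r1 <- r2: IF@3 ID@4 stall=0 (-) EX@5 MEM@6 WB@7
I3 sub r1 <- r5,r1: IF@4 ID@5 stall=2 (RAW on I2.r1 (WB@7)) EX@8 MEM@9 WB@10
I4 mul r1 <- r3,r5: IF@5 ID@8 stall=0 (-) EX@9 MEM@10 WB@11
I5 sub r5 <- r4,r1: IF@8 ID@9 stall=2 (RAW on I4.r1 (WB@11)) EX@12 MEM@13 WB@14
I6 ld r2 <- r4: IF@9 ID@12 stall=0 (-) EX@13 MEM@14 WB@15

Answer: 5 6 7 10 11 14 15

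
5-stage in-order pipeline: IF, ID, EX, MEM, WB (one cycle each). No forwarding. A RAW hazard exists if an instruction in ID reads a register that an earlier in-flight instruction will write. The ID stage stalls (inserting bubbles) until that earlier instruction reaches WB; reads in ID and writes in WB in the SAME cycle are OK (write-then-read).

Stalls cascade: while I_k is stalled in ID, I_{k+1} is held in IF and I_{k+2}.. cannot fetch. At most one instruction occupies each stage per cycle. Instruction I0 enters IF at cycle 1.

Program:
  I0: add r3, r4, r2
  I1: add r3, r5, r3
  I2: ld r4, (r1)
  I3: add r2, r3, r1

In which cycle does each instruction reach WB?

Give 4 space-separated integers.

Answer: 5 8 9 11

Derivation:
I0 add r3 <- r4,r2: IF@1 ID@2 stall=0 (-) EX@3 MEM@4 WB@5
I1 add r3 <- r5,r3: IF@2 ID@3 stall=2 (RAW on I0.r3 (WB@5)) EX@6 MEM@7 WB@8
I2 ld r4 <- r1: IF@3 ID@6 stall=0 (-) EX@7 MEM@8 WB@9
I3 add r2 <- r3,r1: IF@6 ID@7 stall=1 (RAW on I1.r3 (WB@8)) EX@9 MEM@10 WB@11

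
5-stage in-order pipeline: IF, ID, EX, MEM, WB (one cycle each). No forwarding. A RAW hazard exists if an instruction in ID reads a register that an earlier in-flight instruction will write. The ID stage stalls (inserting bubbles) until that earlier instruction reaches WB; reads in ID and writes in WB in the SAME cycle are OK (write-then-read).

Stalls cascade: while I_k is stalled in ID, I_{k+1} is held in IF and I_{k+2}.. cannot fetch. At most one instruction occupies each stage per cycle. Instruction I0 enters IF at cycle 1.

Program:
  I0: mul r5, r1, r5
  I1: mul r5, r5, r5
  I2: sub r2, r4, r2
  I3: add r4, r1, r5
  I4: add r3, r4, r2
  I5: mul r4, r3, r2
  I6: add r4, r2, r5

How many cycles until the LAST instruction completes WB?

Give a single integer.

I0 mul r5 <- r1,r5: IF@1 ID@2 stall=0 (-) EX@3 MEM@4 WB@5
I1 mul r5 <- r5,r5: IF@2 ID@3 stall=2 (RAW on I0.r5 (WB@5)) EX@6 MEM@7 WB@8
I2 sub r2 <- r4,r2: IF@3 ID@6 stall=0 (-) EX@7 MEM@8 WB@9
I3 add r4 <- r1,r5: IF@6 ID@7 stall=1 (RAW on I1.r5 (WB@8)) EX@9 MEM@10 WB@11
I4 add r3 <- r4,r2: IF@7 ID@9 stall=2 (RAW on I3.r4 (WB@11)) EX@12 MEM@13 WB@14
I5 mul r4 <- r3,r2: IF@9 ID@12 stall=2 (RAW on I4.r3 (WB@14)) EX@15 MEM@16 WB@17
I6 add r4 <- r2,r5: IF@12 ID@15 stall=0 (-) EX@16 MEM@17 WB@18

Answer: 18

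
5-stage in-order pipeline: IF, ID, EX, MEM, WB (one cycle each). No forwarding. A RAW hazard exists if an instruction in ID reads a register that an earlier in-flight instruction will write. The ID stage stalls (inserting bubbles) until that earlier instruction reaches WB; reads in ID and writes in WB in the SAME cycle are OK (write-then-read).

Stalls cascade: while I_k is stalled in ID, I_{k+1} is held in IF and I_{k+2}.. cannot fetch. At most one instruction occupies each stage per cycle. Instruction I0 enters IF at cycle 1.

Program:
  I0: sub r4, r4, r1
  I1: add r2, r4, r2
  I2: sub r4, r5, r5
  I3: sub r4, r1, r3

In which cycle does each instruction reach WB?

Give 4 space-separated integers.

I0 sub r4 <- r4,r1: IF@1 ID@2 stall=0 (-) EX@3 MEM@4 WB@5
I1 add r2 <- r4,r2: IF@2 ID@3 stall=2 (RAW on I0.r4 (WB@5)) EX@6 MEM@7 WB@8
I2 sub r4 <- r5,r5: IF@3 ID@6 stall=0 (-) EX@7 MEM@8 WB@9
I3 sub r4 <- r1,r3: IF@6 ID@7 stall=0 (-) EX@8 MEM@9 WB@10

Answer: 5 8 9 10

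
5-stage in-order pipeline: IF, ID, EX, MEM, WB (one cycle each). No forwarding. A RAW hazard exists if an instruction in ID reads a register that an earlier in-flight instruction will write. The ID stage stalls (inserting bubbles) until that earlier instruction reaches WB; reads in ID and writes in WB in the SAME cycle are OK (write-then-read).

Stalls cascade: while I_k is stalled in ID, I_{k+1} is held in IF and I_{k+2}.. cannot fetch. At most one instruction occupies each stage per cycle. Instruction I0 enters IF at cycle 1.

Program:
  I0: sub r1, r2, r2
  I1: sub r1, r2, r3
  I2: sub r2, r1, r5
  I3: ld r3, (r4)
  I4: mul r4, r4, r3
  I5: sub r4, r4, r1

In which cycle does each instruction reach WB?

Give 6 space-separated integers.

I0 sub r1 <- r2,r2: IF@1 ID@2 stall=0 (-) EX@3 MEM@4 WB@5
I1 sub r1 <- r2,r3: IF@2 ID@3 stall=0 (-) EX@4 MEM@5 WB@6
I2 sub r2 <- r1,r5: IF@3 ID@4 stall=2 (RAW on I1.r1 (WB@6)) EX@7 MEM@8 WB@9
I3 ld r3 <- r4: IF@4 ID@7 stall=0 (-) EX@8 MEM@9 WB@10
I4 mul r4 <- r4,r3: IF@7 ID@8 stall=2 (RAW on I3.r3 (WB@10)) EX@11 MEM@12 WB@13
I5 sub r4 <- r4,r1: IF@8 ID@11 stall=2 (RAW on I4.r4 (WB@13)) EX@14 MEM@15 WB@16

Answer: 5 6 9 10 13 16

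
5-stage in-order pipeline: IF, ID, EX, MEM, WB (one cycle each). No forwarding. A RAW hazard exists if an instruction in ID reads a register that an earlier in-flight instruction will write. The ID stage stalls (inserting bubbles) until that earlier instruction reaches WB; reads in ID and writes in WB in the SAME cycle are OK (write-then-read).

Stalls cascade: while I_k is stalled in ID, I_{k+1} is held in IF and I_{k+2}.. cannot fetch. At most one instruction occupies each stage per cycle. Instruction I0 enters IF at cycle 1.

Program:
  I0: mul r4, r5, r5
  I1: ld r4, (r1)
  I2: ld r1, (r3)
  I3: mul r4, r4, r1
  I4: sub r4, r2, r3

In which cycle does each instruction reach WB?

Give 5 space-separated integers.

Answer: 5 6 7 10 11

Derivation:
I0 mul r4 <- r5,r5: IF@1 ID@2 stall=0 (-) EX@3 MEM@4 WB@5
I1 ld r4 <- r1: IF@2 ID@3 stall=0 (-) EX@4 MEM@5 WB@6
I2 ld r1 <- r3: IF@3 ID@4 stall=0 (-) EX@5 MEM@6 WB@7
I3 mul r4 <- r4,r1: IF@4 ID@5 stall=2 (RAW on I2.r1 (WB@7)) EX@8 MEM@9 WB@10
I4 sub r4 <- r2,r3: IF@5 ID@8 stall=0 (-) EX@9 MEM@10 WB@11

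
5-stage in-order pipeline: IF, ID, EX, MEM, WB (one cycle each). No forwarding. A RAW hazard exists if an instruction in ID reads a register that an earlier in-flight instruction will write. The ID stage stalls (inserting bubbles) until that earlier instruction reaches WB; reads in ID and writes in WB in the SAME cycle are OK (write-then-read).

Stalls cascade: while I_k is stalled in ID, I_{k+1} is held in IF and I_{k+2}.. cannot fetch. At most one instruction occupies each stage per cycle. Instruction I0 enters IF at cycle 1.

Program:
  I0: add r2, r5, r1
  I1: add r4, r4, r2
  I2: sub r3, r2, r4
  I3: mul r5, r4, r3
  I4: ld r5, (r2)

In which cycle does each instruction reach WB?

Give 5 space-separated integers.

I0 add r2 <- r5,r1: IF@1 ID@2 stall=0 (-) EX@3 MEM@4 WB@5
I1 add r4 <- r4,r2: IF@2 ID@3 stall=2 (RAW on I0.r2 (WB@5)) EX@6 MEM@7 WB@8
I2 sub r3 <- r2,r4: IF@3 ID@6 stall=2 (RAW on I1.r4 (WB@8)) EX@9 MEM@10 WB@11
I3 mul r5 <- r4,r3: IF@6 ID@9 stall=2 (RAW on I2.r3 (WB@11)) EX@12 MEM@13 WB@14
I4 ld r5 <- r2: IF@9 ID@12 stall=0 (-) EX@13 MEM@14 WB@15

Answer: 5 8 11 14 15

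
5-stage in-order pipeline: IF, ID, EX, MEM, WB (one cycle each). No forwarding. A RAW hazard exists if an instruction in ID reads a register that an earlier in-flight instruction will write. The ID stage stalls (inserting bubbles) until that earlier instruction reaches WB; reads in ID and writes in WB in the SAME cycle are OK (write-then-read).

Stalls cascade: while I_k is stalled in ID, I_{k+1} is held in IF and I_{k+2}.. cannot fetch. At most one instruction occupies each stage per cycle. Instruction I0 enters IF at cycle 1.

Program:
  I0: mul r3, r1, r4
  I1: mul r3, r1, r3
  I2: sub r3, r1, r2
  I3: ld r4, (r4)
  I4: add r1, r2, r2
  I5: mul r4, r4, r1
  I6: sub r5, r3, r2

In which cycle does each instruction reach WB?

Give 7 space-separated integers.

Answer: 5 8 9 10 11 14 15

Derivation:
I0 mul r3 <- r1,r4: IF@1 ID@2 stall=0 (-) EX@3 MEM@4 WB@5
I1 mul r3 <- r1,r3: IF@2 ID@3 stall=2 (RAW on I0.r3 (WB@5)) EX@6 MEM@7 WB@8
I2 sub r3 <- r1,r2: IF@3 ID@6 stall=0 (-) EX@7 MEM@8 WB@9
I3 ld r4 <- r4: IF@6 ID@7 stall=0 (-) EX@8 MEM@9 WB@10
I4 add r1 <- r2,r2: IF@7 ID@8 stall=0 (-) EX@9 MEM@10 WB@11
I5 mul r4 <- r4,r1: IF@8 ID@9 stall=2 (RAW on I4.r1 (WB@11)) EX@12 MEM@13 WB@14
I6 sub r5 <- r3,r2: IF@9 ID@12 stall=0 (-) EX@13 MEM@14 WB@15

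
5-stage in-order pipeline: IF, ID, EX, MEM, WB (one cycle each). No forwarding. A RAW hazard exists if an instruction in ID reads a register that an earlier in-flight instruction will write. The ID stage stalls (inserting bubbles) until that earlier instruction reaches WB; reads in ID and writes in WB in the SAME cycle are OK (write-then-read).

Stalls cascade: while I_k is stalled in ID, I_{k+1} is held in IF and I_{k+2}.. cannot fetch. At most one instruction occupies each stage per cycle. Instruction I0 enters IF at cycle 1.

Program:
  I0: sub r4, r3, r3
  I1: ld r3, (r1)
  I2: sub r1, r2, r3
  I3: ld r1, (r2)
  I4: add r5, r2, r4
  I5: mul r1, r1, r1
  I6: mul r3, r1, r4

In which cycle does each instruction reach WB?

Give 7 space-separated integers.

Answer: 5 6 9 10 11 13 16

Derivation:
I0 sub r4 <- r3,r3: IF@1 ID@2 stall=0 (-) EX@3 MEM@4 WB@5
I1 ld r3 <- r1: IF@2 ID@3 stall=0 (-) EX@4 MEM@5 WB@6
I2 sub r1 <- r2,r3: IF@3 ID@4 stall=2 (RAW on I1.r3 (WB@6)) EX@7 MEM@8 WB@9
I3 ld r1 <- r2: IF@4 ID@7 stall=0 (-) EX@8 MEM@9 WB@10
I4 add r5 <- r2,r4: IF@7 ID@8 stall=0 (-) EX@9 MEM@10 WB@11
I5 mul r1 <- r1,r1: IF@8 ID@9 stall=1 (RAW on I3.r1 (WB@10)) EX@11 MEM@12 WB@13
I6 mul r3 <- r1,r4: IF@9 ID@11 stall=2 (RAW on I5.r1 (WB@13)) EX@14 MEM@15 WB@16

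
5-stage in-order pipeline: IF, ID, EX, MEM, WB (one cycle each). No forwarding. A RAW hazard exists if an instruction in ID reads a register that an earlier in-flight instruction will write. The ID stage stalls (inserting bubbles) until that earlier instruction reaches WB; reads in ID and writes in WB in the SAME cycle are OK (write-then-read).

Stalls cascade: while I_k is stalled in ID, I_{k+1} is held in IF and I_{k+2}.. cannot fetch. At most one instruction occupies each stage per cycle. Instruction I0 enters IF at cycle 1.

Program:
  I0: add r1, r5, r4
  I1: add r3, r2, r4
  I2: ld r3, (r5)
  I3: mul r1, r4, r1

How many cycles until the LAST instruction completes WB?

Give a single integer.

I0 add r1 <- r5,r4: IF@1 ID@2 stall=0 (-) EX@3 MEM@4 WB@5
I1 add r3 <- r2,r4: IF@2 ID@3 stall=0 (-) EX@4 MEM@5 WB@6
I2 ld r3 <- r5: IF@3 ID@4 stall=0 (-) EX@5 MEM@6 WB@7
I3 mul r1 <- r4,r1: IF@4 ID@5 stall=0 (-) EX@6 MEM@7 WB@8

Answer: 8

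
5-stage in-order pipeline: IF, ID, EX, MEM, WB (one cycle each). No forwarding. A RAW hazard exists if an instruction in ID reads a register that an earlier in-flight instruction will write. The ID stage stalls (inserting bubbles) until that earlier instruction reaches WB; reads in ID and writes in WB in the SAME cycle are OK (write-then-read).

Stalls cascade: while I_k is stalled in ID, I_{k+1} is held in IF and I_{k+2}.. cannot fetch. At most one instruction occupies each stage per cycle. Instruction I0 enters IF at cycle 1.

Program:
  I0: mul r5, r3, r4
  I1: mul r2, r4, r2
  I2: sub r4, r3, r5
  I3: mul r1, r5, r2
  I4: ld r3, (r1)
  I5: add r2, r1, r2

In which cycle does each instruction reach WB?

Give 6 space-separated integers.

I0 mul r5 <- r3,r4: IF@1 ID@2 stall=0 (-) EX@3 MEM@4 WB@5
I1 mul r2 <- r4,r2: IF@2 ID@3 stall=0 (-) EX@4 MEM@5 WB@6
I2 sub r4 <- r3,r5: IF@3 ID@4 stall=1 (RAW on I0.r5 (WB@5)) EX@6 MEM@7 WB@8
I3 mul r1 <- r5,r2: IF@4 ID@6 stall=0 (-) EX@7 MEM@8 WB@9
I4 ld r3 <- r1: IF@6 ID@7 stall=2 (RAW on I3.r1 (WB@9)) EX@10 MEM@11 WB@12
I5 add r2 <- r1,r2: IF@7 ID@10 stall=0 (-) EX@11 MEM@12 WB@13

Answer: 5 6 8 9 12 13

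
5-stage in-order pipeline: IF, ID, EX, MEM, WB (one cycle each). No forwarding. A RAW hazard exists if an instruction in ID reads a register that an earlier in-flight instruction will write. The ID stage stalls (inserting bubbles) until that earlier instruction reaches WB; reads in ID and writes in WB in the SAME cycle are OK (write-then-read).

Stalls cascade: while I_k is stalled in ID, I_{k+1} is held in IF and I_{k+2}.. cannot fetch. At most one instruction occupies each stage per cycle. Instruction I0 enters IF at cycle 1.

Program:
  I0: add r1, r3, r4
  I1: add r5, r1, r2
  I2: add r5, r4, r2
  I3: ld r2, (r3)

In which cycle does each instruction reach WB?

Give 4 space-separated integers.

Answer: 5 8 9 10

Derivation:
I0 add r1 <- r3,r4: IF@1 ID@2 stall=0 (-) EX@3 MEM@4 WB@5
I1 add r5 <- r1,r2: IF@2 ID@3 stall=2 (RAW on I0.r1 (WB@5)) EX@6 MEM@7 WB@8
I2 add r5 <- r4,r2: IF@3 ID@6 stall=0 (-) EX@7 MEM@8 WB@9
I3 ld r2 <- r3: IF@6 ID@7 stall=0 (-) EX@8 MEM@9 WB@10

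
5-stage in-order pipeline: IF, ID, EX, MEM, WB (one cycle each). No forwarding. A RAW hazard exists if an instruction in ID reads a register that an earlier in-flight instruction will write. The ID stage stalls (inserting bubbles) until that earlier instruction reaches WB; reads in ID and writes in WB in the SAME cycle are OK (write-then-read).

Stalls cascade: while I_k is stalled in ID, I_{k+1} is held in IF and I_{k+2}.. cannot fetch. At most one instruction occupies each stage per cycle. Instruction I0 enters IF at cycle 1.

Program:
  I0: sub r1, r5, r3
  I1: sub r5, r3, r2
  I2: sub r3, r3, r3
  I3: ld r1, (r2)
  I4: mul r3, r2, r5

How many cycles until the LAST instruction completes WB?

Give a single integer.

Answer: 9

Derivation:
I0 sub r1 <- r5,r3: IF@1 ID@2 stall=0 (-) EX@3 MEM@4 WB@5
I1 sub r5 <- r3,r2: IF@2 ID@3 stall=0 (-) EX@4 MEM@5 WB@6
I2 sub r3 <- r3,r3: IF@3 ID@4 stall=0 (-) EX@5 MEM@6 WB@7
I3 ld r1 <- r2: IF@4 ID@5 stall=0 (-) EX@6 MEM@7 WB@8
I4 mul r3 <- r2,r5: IF@5 ID@6 stall=0 (-) EX@7 MEM@8 WB@9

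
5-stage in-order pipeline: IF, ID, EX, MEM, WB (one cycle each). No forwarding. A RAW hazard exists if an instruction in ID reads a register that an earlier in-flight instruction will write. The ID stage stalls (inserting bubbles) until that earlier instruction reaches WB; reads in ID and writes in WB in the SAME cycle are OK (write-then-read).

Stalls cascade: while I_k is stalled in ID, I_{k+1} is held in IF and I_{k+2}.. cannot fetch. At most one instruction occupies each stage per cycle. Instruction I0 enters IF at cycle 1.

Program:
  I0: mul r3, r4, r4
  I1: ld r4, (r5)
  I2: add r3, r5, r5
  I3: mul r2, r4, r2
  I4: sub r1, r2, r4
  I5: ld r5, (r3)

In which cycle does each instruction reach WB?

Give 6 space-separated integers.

Answer: 5 6 7 9 12 13

Derivation:
I0 mul r3 <- r4,r4: IF@1 ID@2 stall=0 (-) EX@3 MEM@4 WB@5
I1 ld r4 <- r5: IF@2 ID@3 stall=0 (-) EX@4 MEM@5 WB@6
I2 add r3 <- r5,r5: IF@3 ID@4 stall=0 (-) EX@5 MEM@6 WB@7
I3 mul r2 <- r4,r2: IF@4 ID@5 stall=1 (RAW on I1.r4 (WB@6)) EX@7 MEM@8 WB@9
I4 sub r1 <- r2,r4: IF@5 ID@7 stall=2 (RAW on I3.r2 (WB@9)) EX@10 MEM@11 WB@12
I5 ld r5 <- r3: IF@7 ID@10 stall=0 (-) EX@11 MEM@12 WB@13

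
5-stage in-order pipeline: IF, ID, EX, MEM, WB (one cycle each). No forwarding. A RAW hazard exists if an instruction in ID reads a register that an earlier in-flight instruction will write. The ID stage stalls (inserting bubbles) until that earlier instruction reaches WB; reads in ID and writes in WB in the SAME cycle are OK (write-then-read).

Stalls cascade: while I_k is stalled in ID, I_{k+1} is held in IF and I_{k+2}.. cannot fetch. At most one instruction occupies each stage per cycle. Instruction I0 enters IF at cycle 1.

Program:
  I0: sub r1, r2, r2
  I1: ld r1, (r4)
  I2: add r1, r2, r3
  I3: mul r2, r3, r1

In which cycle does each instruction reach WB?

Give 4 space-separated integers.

Answer: 5 6 7 10

Derivation:
I0 sub r1 <- r2,r2: IF@1 ID@2 stall=0 (-) EX@3 MEM@4 WB@5
I1 ld r1 <- r4: IF@2 ID@3 stall=0 (-) EX@4 MEM@5 WB@6
I2 add r1 <- r2,r3: IF@3 ID@4 stall=0 (-) EX@5 MEM@6 WB@7
I3 mul r2 <- r3,r1: IF@4 ID@5 stall=2 (RAW on I2.r1 (WB@7)) EX@8 MEM@9 WB@10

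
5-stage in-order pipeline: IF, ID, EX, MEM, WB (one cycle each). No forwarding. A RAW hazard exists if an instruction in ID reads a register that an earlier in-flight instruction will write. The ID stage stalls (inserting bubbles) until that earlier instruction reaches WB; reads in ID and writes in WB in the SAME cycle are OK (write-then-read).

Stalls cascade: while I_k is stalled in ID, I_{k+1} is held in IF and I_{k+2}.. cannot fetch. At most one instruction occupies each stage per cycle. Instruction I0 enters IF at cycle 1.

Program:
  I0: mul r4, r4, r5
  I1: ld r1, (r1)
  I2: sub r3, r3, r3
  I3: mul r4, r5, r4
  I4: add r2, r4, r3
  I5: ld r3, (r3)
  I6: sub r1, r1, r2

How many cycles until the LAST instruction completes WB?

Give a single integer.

Answer: 14

Derivation:
I0 mul r4 <- r4,r5: IF@1 ID@2 stall=0 (-) EX@3 MEM@4 WB@5
I1 ld r1 <- r1: IF@2 ID@3 stall=0 (-) EX@4 MEM@5 WB@6
I2 sub r3 <- r3,r3: IF@3 ID@4 stall=0 (-) EX@5 MEM@6 WB@7
I3 mul r4 <- r5,r4: IF@4 ID@5 stall=0 (-) EX@6 MEM@7 WB@8
I4 add r2 <- r4,r3: IF@5 ID@6 stall=2 (RAW on I3.r4 (WB@8)) EX@9 MEM@10 WB@11
I5 ld r3 <- r3: IF@6 ID@9 stall=0 (-) EX@10 MEM@11 WB@12
I6 sub r1 <- r1,r2: IF@9 ID@10 stall=1 (RAW on I4.r2 (WB@11)) EX@12 MEM@13 WB@14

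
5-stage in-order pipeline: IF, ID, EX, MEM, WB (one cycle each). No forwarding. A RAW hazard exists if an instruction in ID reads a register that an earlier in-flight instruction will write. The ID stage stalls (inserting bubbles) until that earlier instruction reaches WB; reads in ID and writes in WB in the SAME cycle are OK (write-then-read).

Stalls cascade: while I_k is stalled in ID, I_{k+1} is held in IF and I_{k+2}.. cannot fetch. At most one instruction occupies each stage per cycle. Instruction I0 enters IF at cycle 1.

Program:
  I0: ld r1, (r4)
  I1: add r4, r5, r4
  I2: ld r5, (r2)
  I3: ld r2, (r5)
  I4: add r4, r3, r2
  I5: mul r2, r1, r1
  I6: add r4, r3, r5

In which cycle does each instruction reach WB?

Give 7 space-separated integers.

I0 ld r1 <- r4: IF@1 ID@2 stall=0 (-) EX@3 MEM@4 WB@5
I1 add r4 <- r5,r4: IF@2 ID@3 stall=0 (-) EX@4 MEM@5 WB@6
I2 ld r5 <- r2: IF@3 ID@4 stall=0 (-) EX@5 MEM@6 WB@7
I3 ld r2 <- r5: IF@4 ID@5 stall=2 (RAW on I2.r5 (WB@7)) EX@8 MEM@9 WB@10
I4 add r4 <- r3,r2: IF@5 ID@8 stall=2 (RAW on I3.r2 (WB@10)) EX@11 MEM@12 WB@13
I5 mul r2 <- r1,r1: IF@8 ID@11 stall=0 (-) EX@12 MEM@13 WB@14
I6 add r4 <- r3,r5: IF@11 ID@12 stall=0 (-) EX@13 MEM@14 WB@15

Answer: 5 6 7 10 13 14 15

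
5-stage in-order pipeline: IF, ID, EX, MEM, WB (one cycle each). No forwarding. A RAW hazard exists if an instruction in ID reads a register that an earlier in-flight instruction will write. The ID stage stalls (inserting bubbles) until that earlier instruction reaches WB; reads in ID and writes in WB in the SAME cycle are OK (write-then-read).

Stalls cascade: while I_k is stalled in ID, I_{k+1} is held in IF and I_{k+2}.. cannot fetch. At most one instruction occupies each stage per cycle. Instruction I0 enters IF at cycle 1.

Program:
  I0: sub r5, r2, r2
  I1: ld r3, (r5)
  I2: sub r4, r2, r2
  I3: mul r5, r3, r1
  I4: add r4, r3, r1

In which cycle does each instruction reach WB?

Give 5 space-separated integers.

Answer: 5 8 9 11 12

Derivation:
I0 sub r5 <- r2,r2: IF@1 ID@2 stall=0 (-) EX@3 MEM@4 WB@5
I1 ld r3 <- r5: IF@2 ID@3 stall=2 (RAW on I0.r5 (WB@5)) EX@6 MEM@7 WB@8
I2 sub r4 <- r2,r2: IF@3 ID@6 stall=0 (-) EX@7 MEM@8 WB@9
I3 mul r5 <- r3,r1: IF@6 ID@7 stall=1 (RAW on I1.r3 (WB@8)) EX@9 MEM@10 WB@11
I4 add r4 <- r3,r1: IF@7 ID@9 stall=0 (-) EX@10 MEM@11 WB@12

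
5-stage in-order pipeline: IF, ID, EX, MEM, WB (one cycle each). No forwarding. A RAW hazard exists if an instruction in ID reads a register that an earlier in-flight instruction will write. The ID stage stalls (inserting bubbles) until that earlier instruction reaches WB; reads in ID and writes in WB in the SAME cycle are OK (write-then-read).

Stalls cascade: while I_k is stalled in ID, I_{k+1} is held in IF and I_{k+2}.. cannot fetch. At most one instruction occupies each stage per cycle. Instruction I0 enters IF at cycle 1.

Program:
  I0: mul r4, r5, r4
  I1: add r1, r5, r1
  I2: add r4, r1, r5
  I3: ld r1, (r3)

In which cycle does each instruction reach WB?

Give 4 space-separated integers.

I0 mul r4 <- r5,r4: IF@1 ID@2 stall=0 (-) EX@3 MEM@4 WB@5
I1 add r1 <- r5,r1: IF@2 ID@3 stall=0 (-) EX@4 MEM@5 WB@6
I2 add r4 <- r1,r5: IF@3 ID@4 stall=2 (RAW on I1.r1 (WB@6)) EX@7 MEM@8 WB@9
I3 ld r1 <- r3: IF@4 ID@7 stall=0 (-) EX@8 MEM@9 WB@10

Answer: 5 6 9 10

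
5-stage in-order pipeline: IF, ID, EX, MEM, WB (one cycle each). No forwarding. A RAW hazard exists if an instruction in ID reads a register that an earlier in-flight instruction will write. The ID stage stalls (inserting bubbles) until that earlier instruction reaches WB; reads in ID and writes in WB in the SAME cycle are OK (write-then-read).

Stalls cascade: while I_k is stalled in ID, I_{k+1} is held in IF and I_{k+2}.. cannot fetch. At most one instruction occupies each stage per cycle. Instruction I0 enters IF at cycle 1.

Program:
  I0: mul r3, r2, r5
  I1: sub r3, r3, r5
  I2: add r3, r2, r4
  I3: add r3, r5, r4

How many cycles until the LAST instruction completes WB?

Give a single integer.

I0 mul r3 <- r2,r5: IF@1 ID@2 stall=0 (-) EX@3 MEM@4 WB@5
I1 sub r3 <- r3,r5: IF@2 ID@3 stall=2 (RAW on I0.r3 (WB@5)) EX@6 MEM@7 WB@8
I2 add r3 <- r2,r4: IF@3 ID@6 stall=0 (-) EX@7 MEM@8 WB@9
I3 add r3 <- r5,r4: IF@6 ID@7 stall=0 (-) EX@8 MEM@9 WB@10

Answer: 10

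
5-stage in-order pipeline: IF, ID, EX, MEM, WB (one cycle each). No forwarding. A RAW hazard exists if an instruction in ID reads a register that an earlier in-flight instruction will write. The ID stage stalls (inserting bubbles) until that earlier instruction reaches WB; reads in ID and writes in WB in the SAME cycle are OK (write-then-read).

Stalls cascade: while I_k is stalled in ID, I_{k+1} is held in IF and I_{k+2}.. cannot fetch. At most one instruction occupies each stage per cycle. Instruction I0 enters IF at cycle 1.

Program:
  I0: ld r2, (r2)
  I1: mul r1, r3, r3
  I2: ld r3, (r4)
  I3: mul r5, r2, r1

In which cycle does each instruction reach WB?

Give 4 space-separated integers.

I0 ld r2 <- r2: IF@1 ID@2 stall=0 (-) EX@3 MEM@4 WB@5
I1 mul r1 <- r3,r3: IF@2 ID@3 stall=0 (-) EX@4 MEM@5 WB@6
I2 ld r3 <- r4: IF@3 ID@4 stall=0 (-) EX@5 MEM@6 WB@7
I3 mul r5 <- r2,r1: IF@4 ID@5 stall=1 (RAW on I1.r1 (WB@6)) EX@7 MEM@8 WB@9

Answer: 5 6 7 9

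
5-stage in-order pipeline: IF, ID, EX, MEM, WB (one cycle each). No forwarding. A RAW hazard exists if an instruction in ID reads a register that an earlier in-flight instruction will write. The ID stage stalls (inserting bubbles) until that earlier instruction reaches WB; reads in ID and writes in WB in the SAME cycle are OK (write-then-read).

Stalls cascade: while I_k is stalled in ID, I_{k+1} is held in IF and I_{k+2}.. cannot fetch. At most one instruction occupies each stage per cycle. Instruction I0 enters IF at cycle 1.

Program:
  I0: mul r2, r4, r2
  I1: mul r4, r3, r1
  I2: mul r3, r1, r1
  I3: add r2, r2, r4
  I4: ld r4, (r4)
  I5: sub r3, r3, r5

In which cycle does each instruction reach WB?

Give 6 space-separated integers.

Answer: 5 6 7 9 10 11

Derivation:
I0 mul r2 <- r4,r2: IF@1 ID@2 stall=0 (-) EX@3 MEM@4 WB@5
I1 mul r4 <- r3,r1: IF@2 ID@3 stall=0 (-) EX@4 MEM@5 WB@6
I2 mul r3 <- r1,r1: IF@3 ID@4 stall=0 (-) EX@5 MEM@6 WB@7
I3 add r2 <- r2,r4: IF@4 ID@5 stall=1 (RAW on I1.r4 (WB@6)) EX@7 MEM@8 WB@9
I4 ld r4 <- r4: IF@5 ID@7 stall=0 (-) EX@8 MEM@9 WB@10
I5 sub r3 <- r3,r5: IF@7 ID@8 stall=0 (-) EX@9 MEM@10 WB@11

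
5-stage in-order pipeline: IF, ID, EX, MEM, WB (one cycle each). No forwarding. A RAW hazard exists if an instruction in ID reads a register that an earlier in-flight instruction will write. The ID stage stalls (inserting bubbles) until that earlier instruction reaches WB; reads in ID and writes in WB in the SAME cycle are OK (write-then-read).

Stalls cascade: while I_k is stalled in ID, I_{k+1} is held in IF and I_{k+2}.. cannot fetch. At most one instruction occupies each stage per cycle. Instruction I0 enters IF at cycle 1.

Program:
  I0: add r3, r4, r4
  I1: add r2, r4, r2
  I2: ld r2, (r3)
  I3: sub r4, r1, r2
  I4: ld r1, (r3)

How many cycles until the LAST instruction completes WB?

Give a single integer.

I0 add r3 <- r4,r4: IF@1 ID@2 stall=0 (-) EX@3 MEM@4 WB@5
I1 add r2 <- r4,r2: IF@2 ID@3 stall=0 (-) EX@4 MEM@5 WB@6
I2 ld r2 <- r3: IF@3 ID@4 stall=1 (RAW on I0.r3 (WB@5)) EX@6 MEM@7 WB@8
I3 sub r4 <- r1,r2: IF@4 ID@6 stall=2 (RAW on I2.r2 (WB@8)) EX@9 MEM@10 WB@11
I4 ld r1 <- r3: IF@6 ID@9 stall=0 (-) EX@10 MEM@11 WB@12

Answer: 12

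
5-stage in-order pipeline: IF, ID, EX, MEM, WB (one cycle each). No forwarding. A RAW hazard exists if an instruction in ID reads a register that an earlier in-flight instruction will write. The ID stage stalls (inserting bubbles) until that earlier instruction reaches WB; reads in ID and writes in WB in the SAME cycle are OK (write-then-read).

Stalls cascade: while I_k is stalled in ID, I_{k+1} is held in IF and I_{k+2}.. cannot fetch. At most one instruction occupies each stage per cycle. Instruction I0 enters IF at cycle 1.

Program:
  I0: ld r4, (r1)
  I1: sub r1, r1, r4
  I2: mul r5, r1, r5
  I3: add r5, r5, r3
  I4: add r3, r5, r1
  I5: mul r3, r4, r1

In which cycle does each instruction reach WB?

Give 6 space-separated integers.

I0 ld r4 <- r1: IF@1 ID@2 stall=0 (-) EX@3 MEM@4 WB@5
I1 sub r1 <- r1,r4: IF@2 ID@3 stall=2 (RAW on I0.r4 (WB@5)) EX@6 MEM@7 WB@8
I2 mul r5 <- r1,r5: IF@3 ID@6 stall=2 (RAW on I1.r1 (WB@8)) EX@9 MEM@10 WB@11
I3 add r5 <- r5,r3: IF@6 ID@9 stall=2 (RAW on I2.r5 (WB@11)) EX@12 MEM@13 WB@14
I4 add r3 <- r5,r1: IF@9 ID@12 stall=2 (RAW on I3.r5 (WB@14)) EX@15 MEM@16 WB@17
I5 mul r3 <- r4,r1: IF@12 ID@15 stall=0 (-) EX@16 MEM@17 WB@18

Answer: 5 8 11 14 17 18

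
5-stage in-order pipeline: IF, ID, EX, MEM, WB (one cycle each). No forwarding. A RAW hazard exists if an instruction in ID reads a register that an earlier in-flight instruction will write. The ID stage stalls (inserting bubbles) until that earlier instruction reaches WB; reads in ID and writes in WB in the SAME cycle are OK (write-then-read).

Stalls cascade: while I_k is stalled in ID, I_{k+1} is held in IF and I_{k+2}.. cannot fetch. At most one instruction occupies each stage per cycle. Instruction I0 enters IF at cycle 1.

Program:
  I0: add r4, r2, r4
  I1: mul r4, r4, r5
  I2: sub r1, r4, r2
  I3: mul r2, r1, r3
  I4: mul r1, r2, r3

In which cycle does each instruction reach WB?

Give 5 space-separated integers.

Answer: 5 8 11 14 17

Derivation:
I0 add r4 <- r2,r4: IF@1 ID@2 stall=0 (-) EX@3 MEM@4 WB@5
I1 mul r4 <- r4,r5: IF@2 ID@3 stall=2 (RAW on I0.r4 (WB@5)) EX@6 MEM@7 WB@8
I2 sub r1 <- r4,r2: IF@3 ID@6 stall=2 (RAW on I1.r4 (WB@8)) EX@9 MEM@10 WB@11
I3 mul r2 <- r1,r3: IF@6 ID@9 stall=2 (RAW on I2.r1 (WB@11)) EX@12 MEM@13 WB@14
I4 mul r1 <- r2,r3: IF@9 ID@12 stall=2 (RAW on I3.r2 (WB@14)) EX@15 MEM@16 WB@17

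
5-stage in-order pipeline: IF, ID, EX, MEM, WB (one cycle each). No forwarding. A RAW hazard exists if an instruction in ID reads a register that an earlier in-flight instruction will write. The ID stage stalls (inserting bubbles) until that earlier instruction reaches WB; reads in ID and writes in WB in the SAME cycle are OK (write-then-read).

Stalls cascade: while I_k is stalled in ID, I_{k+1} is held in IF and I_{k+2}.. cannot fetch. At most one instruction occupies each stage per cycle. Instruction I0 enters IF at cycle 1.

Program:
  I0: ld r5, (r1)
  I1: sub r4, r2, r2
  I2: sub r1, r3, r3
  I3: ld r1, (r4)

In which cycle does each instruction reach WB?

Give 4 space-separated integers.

I0 ld r5 <- r1: IF@1 ID@2 stall=0 (-) EX@3 MEM@4 WB@5
I1 sub r4 <- r2,r2: IF@2 ID@3 stall=0 (-) EX@4 MEM@5 WB@6
I2 sub r1 <- r3,r3: IF@3 ID@4 stall=0 (-) EX@5 MEM@6 WB@7
I3 ld r1 <- r4: IF@4 ID@5 stall=1 (RAW on I1.r4 (WB@6)) EX@7 MEM@8 WB@9

Answer: 5 6 7 9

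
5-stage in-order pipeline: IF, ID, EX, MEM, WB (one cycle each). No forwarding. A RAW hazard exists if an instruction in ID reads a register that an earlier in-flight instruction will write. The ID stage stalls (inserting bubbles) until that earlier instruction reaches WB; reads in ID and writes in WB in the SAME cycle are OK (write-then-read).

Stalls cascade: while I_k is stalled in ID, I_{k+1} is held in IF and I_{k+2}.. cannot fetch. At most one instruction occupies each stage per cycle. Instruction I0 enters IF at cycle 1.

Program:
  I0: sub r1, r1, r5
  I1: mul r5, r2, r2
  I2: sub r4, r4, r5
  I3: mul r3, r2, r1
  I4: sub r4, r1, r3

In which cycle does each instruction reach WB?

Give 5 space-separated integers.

I0 sub r1 <- r1,r5: IF@1 ID@2 stall=0 (-) EX@3 MEM@4 WB@5
I1 mul r5 <- r2,r2: IF@2 ID@3 stall=0 (-) EX@4 MEM@5 WB@6
I2 sub r4 <- r4,r5: IF@3 ID@4 stall=2 (RAW on I1.r5 (WB@6)) EX@7 MEM@8 WB@9
I3 mul r3 <- r2,r1: IF@4 ID@7 stall=0 (-) EX@8 MEM@9 WB@10
I4 sub r4 <- r1,r3: IF@7 ID@8 stall=2 (RAW on I3.r3 (WB@10)) EX@11 MEM@12 WB@13

Answer: 5 6 9 10 13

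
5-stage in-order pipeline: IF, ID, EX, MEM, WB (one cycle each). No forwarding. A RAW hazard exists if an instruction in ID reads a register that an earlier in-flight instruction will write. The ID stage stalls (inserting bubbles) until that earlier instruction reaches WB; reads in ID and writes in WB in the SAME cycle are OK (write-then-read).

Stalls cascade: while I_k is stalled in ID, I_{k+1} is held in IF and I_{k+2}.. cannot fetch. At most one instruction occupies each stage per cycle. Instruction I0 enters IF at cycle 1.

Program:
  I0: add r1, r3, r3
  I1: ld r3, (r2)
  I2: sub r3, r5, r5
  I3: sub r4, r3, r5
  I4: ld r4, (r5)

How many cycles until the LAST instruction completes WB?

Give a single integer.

Answer: 11

Derivation:
I0 add r1 <- r3,r3: IF@1 ID@2 stall=0 (-) EX@3 MEM@4 WB@5
I1 ld r3 <- r2: IF@2 ID@3 stall=0 (-) EX@4 MEM@5 WB@6
I2 sub r3 <- r5,r5: IF@3 ID@4 stall=0 (-) EX@5 MEM@6 WB@7
I3 sub r4 <- r3,r5: IF@4 ID@5 stall=2 (RAW on I2.r3 (WB@7)) EX@8 MEM@9 WB@10
I4 ld r4 <- r5: IF@5 ID@8 stall=0 (-) EX@9 MEM@10 WB@11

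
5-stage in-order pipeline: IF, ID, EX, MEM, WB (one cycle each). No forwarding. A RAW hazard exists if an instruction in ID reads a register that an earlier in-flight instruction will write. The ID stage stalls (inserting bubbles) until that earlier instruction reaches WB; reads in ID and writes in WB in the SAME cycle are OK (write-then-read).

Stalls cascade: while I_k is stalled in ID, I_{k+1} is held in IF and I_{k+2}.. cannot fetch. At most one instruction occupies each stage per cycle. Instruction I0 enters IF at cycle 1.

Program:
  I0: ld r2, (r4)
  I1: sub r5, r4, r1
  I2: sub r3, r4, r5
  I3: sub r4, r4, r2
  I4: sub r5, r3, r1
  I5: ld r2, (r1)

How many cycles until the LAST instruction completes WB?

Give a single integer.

Answer: 13

Derivation:
I0 ld r2 <- r4: IF@1 ID@2 stall=0 (-) EX@3 MEM@4 WB@5
I1 sub r5 <- r4,r1: IF@2 ID@3 stall=0 (-) EX@4 MEM@5 WB@6
I2 sub r3 <- r4,r5: IF@3 ID@4 stall=2 (RAW on I1.r5 (WB@6)) EX@7 MEM@8 WB@9
I3 sub r4 <- r4,r2: IF@4 ID@7 stall=0 (-) EX@8 MEM@9 WB@10
I4 sub r5 <- r3,r1: IF@7 ID@8 stall=1 (RAW on I2.r3 (WB@9)) EX@10 MEM@11 WB@12
I5 ld r2 <- r1: IF@8 ID@10 stall=0 (-) EX@11 MEM@12 WB@13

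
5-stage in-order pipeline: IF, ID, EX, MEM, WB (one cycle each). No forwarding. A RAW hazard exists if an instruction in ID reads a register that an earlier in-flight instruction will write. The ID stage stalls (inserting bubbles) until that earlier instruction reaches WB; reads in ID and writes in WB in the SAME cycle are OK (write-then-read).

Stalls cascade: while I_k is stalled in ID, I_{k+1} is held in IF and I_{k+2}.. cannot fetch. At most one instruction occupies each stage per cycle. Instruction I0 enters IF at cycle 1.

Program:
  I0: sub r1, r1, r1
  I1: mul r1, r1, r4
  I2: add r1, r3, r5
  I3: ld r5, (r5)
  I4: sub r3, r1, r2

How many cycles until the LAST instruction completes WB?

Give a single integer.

Answer: 12

Derivation:
I0 sub r1 <- r1,r1: IF@1 ID@2 stall=0 (-) EX@3 MEM@4 WB@5
I1 mul r1 <- r1,r4: IF@2 ID@3 stall=2 (RAW on I0.r1 (WB@5)) EX@6 MEM@7 WB@8
I2 add r1 <- r3,r5: IF@3 ID@6 stall=0 (-) EX@7 MEM@8 WB@9
I3 ld r5 <- r5: IF@6 ID@7 stall=0 (-) EX@8 MEM@9 WB@10
I4 sub r3 <- r1,r2: IF@7 ID@8 stall=1 (RAW on I2.r1 (WB@9)) EX@10 MEM@11 WB@12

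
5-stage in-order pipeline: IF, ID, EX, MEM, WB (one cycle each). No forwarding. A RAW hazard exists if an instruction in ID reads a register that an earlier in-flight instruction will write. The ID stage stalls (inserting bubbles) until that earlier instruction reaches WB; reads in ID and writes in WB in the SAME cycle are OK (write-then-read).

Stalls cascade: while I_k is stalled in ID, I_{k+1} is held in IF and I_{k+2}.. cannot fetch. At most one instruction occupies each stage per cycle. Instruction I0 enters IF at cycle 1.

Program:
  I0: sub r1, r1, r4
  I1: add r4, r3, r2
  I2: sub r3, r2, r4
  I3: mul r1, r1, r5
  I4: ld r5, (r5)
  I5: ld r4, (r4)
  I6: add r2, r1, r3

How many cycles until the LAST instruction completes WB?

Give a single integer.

I0 sub r1 <- r1,r4: IF@1 ID@2 stall=0 (-) EX@3 MEM@4 WB@5
I1 add r4 <- r3,r2: IF@2 ID@3 stall=0 (-) EX@4 MEM@5 WB@6
I2 sub r3 <- r2,r4: IF@3 ID@4 stall=2 (RAW on I1.r4 (WB@6)) EX@7 MEM@8 WB@9
I3 mul r1 <- r1,r5: IF@4 ID@7 stall=0 (-) EX@8 MEM@9 WB@10
I4 ld r5 <- r5: IF@7 ID@8 stall=0 (-) EX@9 MEM@10 WB@11
I5 ld r4 <- r4: IF@8 ID@9 stall=0 (-) EX@10 MEM@11 WB@12
I6 add r2 <- r1,r3: IF@9 ID@10 stall=0 (-) EX@11 MEM@12 WB@13

Answer: 13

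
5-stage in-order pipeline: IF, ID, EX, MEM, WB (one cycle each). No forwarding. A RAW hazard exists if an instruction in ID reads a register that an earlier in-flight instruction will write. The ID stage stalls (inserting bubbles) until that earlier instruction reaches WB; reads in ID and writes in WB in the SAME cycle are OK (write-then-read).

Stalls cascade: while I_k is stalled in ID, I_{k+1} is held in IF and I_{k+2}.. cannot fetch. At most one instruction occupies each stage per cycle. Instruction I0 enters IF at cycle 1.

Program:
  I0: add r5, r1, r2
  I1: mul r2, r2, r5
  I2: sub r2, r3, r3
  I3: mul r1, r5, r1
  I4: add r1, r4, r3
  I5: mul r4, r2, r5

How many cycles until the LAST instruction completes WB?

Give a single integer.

Answer: 12

Derivation:
I0 add r5 <- r1,r2: IF@1 ID@2 stall=0 (-) EX@3 MEM@4 WB@5
I1 mul r2 <- r2,r5: IF@2 ID@3 stall=2 (RAW on I0.r5 (WB@5)) EX@6 MEM@7 WB@8
I2 sub r2 <- r3,r3: IF@3 ID@6 stall=0 (-) EX@7 MEM@8 WB@9
I3 mul r1 <- r5,r1: IF@6 ID@7 stall=0 (-) EX@8 MEM@9 WB@10
I4 add r1 <- r4,r3: IF@7 ID@8 stall=0 (-) EX@9 MEM@10 WB@11
I5 mul r4 <- r2,r5: IF@8 ID@9 stall=0 (-) EX@10 MEM@11 WB@12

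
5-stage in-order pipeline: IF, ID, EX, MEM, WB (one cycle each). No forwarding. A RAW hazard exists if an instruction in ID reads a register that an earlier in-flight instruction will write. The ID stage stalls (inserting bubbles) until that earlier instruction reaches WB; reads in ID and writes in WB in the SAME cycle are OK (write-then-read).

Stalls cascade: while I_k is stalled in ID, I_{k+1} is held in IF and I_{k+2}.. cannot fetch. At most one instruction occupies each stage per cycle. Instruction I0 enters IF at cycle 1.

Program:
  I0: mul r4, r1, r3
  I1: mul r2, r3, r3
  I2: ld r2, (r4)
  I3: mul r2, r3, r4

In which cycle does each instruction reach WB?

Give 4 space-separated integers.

I0 mul r4 <- r1,r3: IF@1 ID@2 stall=0 (-) EX@3 MEM@4 WB@5
I1 mul r2 <- r3,r3: IF@2 ID@3 stall=0 (-) EX@4 MEM@5 WB@6
I2 ld r2 <- r4: IF@3 ID@4 stall=1 (RAW on I0.r4 (WB@5)) EX@6 MEM@7 WB@8
I3 mul r2 <- r3,r4: IF@4 ID@6 stall=0 (-) EX@7 MEM@8 WB@9

Answer: 5 6 8 9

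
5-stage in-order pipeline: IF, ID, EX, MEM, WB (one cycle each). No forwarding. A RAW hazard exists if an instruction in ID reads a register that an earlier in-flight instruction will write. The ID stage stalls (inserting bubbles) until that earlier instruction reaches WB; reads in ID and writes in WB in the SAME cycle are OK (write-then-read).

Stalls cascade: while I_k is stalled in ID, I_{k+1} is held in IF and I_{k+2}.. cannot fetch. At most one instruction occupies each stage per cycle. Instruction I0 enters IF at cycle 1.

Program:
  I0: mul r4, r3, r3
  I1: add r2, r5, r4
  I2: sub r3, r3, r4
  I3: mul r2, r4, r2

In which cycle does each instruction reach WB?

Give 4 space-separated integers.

Answer: 5 8 9 11

Derivation:
I0 mul r4 <- r3,r3: IF@1 ID@2 stall=0 (-) EX@3 MEM@4 WB@5
I1 add r2 <- r5,r4: IF@2 ID@3 stall=2 (RAW on I0.r4 (WB@5)) EX@6 MEM@7 WB@8
I2 sub r3 <- r3,r4: IF@3 ID@6 stall=0 (-) EX@7 MEM@8 WB@9
I3 mul r2 <- r4,r2: IF@6 ID@7 stall=1 (RAW on I1.r2 (WB@8)) EX@9 MEM@10 WB@11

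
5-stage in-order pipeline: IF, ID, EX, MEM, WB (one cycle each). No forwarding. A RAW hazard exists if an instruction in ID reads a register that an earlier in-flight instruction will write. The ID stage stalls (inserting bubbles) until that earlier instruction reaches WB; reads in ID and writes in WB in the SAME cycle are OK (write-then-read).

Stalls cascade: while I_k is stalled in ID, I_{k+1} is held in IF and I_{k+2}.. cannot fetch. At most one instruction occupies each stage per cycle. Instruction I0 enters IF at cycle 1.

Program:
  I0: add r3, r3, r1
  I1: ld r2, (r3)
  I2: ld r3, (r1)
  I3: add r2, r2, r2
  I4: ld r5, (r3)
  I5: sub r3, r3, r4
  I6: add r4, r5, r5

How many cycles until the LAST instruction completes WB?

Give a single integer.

I0 add r3 <- r3,r1: IF@1 ID@2 stall=0 (-) EX@3 MEM@4 WB@5
I1 ld r2 <- r3: IF@2 ID@3 stall=2 (RAW on I0.r3 (WB@5)) EX@6 MEM@7 WB@8
I2 ld r3 <- r1: IF@3 ID@6 stall=0 (-) EX@7 MEM@8 WB@9
I3 add r2 <- r2,r2: IF@6 ID@7 stall=1 (RAW on I1.r2 (WB@8)) EX@9 MEM@10 WB@11
I4 ld r5 <- r3: IF@7 ID@9 stall=0 (-) EX@10 MEM@11 WB@12
I5 sub r3 <- r3,r4: IF@9 ID@10 stall=0 (-) EX@11 MEM@12 WB@13
I6 add r4 <- r5,r5: IF@10 ID@11 stall=1 (RAW on I4.r5 (WB@12)) EX@13 MEM@14 WB@15

Answer: 15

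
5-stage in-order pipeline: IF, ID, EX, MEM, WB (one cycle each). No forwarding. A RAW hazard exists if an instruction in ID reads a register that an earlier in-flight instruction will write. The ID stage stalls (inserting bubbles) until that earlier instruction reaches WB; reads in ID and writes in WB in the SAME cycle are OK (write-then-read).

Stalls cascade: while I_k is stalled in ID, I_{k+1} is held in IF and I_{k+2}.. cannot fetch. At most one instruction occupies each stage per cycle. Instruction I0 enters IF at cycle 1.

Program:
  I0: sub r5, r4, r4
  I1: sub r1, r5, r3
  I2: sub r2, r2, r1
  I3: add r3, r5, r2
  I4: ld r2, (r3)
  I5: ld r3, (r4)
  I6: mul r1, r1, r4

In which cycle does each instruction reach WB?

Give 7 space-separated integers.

I0 sub r5 <- r4,r4: IF@1 ID@2 stall=0 (-) EX@3 MEM@4 WB@5
I1 sub r1 <- r5,r3: IF@2 ID@3 stall=2 (RAW on I0.r5 (WB@5)) EX@6 MEM@7 WB@8
I2 sub r2 <- r2,r1: IF@3 ID@6 stall=2 (RAW on I1.r1 (WB@8)) EX@9 MEM@10 WB@11
I3 add r3 <- r5,r2: IF@6 ID@9 stall=2 (RAW on I2.r2 (WB@11)) EX@12 MEM@13 WB@14
I4 ld r2 <- r3: IF@9 ID@12 stall=2 (RAW on I3.r3 (WB@14)) EX@15 MEM@16 WB@17
I5 ld r3 <- r4: IF@12 ID@15 stall=0 (-) EX@16 MEM@17 WB@18
I6 mul r1 <- r1,r4: IF@15 ID@16 stall=0 (-) EX@17 MEM@18 WB@19

Answer: 5 8 11 14 17 18 19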